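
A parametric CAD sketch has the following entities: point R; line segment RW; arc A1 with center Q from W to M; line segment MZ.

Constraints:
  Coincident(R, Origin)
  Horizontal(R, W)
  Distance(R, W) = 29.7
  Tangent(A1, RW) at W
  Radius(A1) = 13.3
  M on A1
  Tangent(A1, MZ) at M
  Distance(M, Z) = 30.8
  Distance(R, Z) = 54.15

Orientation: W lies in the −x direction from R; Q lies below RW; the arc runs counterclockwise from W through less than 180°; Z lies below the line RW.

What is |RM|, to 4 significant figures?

45.83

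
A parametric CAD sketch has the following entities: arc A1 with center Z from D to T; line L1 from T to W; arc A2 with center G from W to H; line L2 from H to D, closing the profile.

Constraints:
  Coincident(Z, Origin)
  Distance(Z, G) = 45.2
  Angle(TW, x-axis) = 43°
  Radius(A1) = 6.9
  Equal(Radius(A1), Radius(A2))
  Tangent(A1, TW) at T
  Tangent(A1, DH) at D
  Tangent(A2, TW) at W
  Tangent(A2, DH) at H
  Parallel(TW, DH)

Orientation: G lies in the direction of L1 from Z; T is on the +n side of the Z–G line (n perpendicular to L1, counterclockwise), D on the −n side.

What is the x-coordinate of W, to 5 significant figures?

28.351

Tangency of A1 to both parallel lines with radius 6.9 puts T and D at Z ± 6.9·n: T = (-4.7058, 5.0463), D = (4.7058, -5.0463). Equal radii place W and H the same way about G: W = G + 6.9·n = (28.351, 35.873), H = G − 6.9·n = (37.763, 25.780). So W.x = 28.351.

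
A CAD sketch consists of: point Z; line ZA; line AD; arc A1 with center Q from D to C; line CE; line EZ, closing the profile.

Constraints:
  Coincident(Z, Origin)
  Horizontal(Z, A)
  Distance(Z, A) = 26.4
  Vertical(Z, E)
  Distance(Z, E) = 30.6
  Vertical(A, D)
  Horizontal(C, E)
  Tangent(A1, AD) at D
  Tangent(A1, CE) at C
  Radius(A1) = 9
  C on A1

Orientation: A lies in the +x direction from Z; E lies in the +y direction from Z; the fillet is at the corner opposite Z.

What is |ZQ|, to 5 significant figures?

27.737

Z is at the origin; Z and A share the same y with |ZA| = 26.4 and A on the +x side, so A = (26.400, 0.0000). Z and E share the same x with |ZE| = 30.6 and E on the +y side, so E = (0.0000, 30.600). The virtual corner opposite Z is at (26.400, 30.600). Tangency of A1 to AD means the radius QD is perpendicular to AD and since A1 is tangent to CE there, QC ⟂ CE, with radius 9.0, so the center Q sits 9.0 in from both sides at Q = (17.400, 21.600). Then |ZQ| = |Q − Z| = 27.737.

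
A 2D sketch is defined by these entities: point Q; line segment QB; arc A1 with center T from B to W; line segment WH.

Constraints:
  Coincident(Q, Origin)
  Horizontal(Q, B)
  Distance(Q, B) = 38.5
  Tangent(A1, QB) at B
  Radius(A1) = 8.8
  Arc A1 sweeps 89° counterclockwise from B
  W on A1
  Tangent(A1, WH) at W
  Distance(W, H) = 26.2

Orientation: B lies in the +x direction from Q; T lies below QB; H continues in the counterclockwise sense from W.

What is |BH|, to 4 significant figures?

36.05

Q is at the origin; QB is horizontal with |QB| = 38.5 and B on the +x side, so B = (38.50, 0.000). Tangency of A1 to QB means the radius TB is perpendicular to QB, so T = B + (0, -8.8) = (38.50, -8.800). On A1, B sits at bearing 90° from T; an 89° counterclockwise sweep puts W at bearing 179°, so W = T + 8.8·(cos 179°, sin 179°) = (29.70, -8.646). Since A1 is tangent to WH there, TW ⟂ WH, so WH runs along (−sin 179°, cos 179°); with |WH| = 26.2, H = (29.24, -34.84). Then |BH| = |H − B| = 36.05.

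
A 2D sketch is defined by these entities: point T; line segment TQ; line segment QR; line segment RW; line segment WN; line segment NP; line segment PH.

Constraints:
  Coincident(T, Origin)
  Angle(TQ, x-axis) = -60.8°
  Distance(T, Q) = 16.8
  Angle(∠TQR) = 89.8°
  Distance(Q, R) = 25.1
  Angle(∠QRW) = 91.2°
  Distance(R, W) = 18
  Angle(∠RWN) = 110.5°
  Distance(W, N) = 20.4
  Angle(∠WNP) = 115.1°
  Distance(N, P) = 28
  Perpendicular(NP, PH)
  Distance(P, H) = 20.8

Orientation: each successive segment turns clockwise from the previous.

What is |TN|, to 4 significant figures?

10.87

∠QRW = 91.2° gives RW at 120.2° from the x-axis; with |RW| = 18.0, W = (-22.81, -11.28). ∠RWN = 110.5° gives WN at 50.70° from the x-axis; with |WN| = 20.4, N = (-9.890, 4.509). Then |TN| = |N − T| = 10.87.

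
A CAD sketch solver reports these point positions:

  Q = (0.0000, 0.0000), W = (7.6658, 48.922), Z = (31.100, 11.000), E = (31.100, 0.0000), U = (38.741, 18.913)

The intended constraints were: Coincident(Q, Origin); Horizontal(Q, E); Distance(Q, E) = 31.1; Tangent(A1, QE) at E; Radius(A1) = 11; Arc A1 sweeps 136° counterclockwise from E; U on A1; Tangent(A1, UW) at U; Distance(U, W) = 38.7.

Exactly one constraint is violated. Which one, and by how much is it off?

Distance(U, W) = 38.7 — off by 4.50.

Q = (0.00, 0.00) ✓; Q.y = 0.00, E.y = 0.00 ✓; |QE| = 31.10 ✓; ∠(ZE, EQ) = 90.00° ✓; |ZE| = 11.00 ✓; bearing(Z→U) − bearing(Z→E) = 136.0° ✓; |ZU| = 11.00 ✓; ∠(ZU, UW) = 90.00° ✓; |UW| = 43.20 ✗.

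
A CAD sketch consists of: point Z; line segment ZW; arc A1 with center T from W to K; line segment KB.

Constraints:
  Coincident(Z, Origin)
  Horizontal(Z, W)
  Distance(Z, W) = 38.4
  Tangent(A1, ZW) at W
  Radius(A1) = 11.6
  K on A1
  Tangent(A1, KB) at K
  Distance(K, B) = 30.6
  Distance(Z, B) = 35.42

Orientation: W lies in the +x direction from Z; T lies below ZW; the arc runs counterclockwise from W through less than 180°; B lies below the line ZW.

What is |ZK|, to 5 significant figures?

28.875

Z is at the origin; Z and W share the same y with |ZW| = 38.4 and W on the +x side, so W = (38.400, 0.0000). Tangency of A1 to ZW means the radius TW is perpendicular to ZW, so T = W + (0, -11.6) = (38.400, -11.600). Since TK ⟂ KB (tangency), |TB| = √(11.6² + 30.6²) = 32.725 regardless of where K sits on A1. So B lies on both circle(Z, 35.42) and circle(T, 32.725); the below-ZW intersection is B = (13.444, -32.769). K is the foot of the tangent from B: K = (28.248, -5.9883).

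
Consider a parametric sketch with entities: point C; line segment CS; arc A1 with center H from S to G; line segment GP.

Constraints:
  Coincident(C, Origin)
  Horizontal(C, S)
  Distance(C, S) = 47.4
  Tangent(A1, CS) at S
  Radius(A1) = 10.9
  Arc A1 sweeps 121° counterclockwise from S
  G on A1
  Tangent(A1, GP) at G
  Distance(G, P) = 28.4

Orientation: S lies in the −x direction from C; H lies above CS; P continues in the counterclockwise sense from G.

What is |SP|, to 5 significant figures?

41.198

On A1, S sits at bearing -90° from H; a 121° counterclockwise sweep puts G at bearing 31°, so G = H + 10.9·(cos 31°, sin 31°) = (-38.057, 16.514). Tangency of A1 to GP means the radius HG is perpendicular to GP, so GP runs along (−sin 31°, cos 31°); with |GP| = 28.4, P = (-52.684, 40.857). Then |SP| = |P − S| = 41.198.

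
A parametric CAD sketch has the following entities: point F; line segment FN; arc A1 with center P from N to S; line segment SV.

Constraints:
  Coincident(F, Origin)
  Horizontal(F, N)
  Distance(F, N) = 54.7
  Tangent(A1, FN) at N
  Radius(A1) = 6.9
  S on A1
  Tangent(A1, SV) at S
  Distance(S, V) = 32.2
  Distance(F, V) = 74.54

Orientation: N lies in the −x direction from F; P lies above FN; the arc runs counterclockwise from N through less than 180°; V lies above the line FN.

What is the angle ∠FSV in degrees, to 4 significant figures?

129.9°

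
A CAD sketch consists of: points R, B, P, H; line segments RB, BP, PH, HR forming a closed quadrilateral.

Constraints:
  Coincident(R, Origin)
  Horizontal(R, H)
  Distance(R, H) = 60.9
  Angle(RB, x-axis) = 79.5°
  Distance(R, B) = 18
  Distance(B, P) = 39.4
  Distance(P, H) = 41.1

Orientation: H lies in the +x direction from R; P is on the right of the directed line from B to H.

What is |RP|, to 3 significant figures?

28.3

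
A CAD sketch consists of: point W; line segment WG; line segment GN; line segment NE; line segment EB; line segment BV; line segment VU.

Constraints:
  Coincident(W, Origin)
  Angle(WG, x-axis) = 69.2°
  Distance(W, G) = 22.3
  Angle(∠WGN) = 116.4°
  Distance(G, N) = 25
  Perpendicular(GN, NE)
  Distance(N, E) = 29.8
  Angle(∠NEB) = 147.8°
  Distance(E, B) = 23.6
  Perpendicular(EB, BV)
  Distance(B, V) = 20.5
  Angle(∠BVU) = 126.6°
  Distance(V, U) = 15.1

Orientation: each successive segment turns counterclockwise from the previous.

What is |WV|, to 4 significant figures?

19.52

W is at the origin; WG runs at 69.2° with length 22.3, so G = (7.919, 20.85). ∠WGN = 116.4° gives GN at 132.8° from the x-axis; with |GN| = 25.0, N = (-9.067, 39.19). GN ⟂ NE, so NE runs at -137.2°; with |NE| = 29.8, E = (-30.93, 18.94). ∠NEB = 147.8° gives EB at -105.0° from the x-axis; with |EB| = 23.6, B = (-37.04, -3.853). EB ⟂ BV, so BV runs at -15.00°; with |BV| = 20.5, V = (-17.24, -9.159). Then |WV| = |V − W| = 19.52.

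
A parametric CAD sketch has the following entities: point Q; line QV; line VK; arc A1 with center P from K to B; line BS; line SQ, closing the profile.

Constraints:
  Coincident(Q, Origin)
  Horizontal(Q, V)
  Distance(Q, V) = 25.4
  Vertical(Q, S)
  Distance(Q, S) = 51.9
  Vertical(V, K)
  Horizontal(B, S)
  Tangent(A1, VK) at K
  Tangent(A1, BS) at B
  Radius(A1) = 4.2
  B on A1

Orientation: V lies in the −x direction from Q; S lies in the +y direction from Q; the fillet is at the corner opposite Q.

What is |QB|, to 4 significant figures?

56.06

The virtual corner opposite Q is at (-25.40, 51.90). Tangency of A1 to VK means the radius PK is perpendicular to VK and the tangent condition forces PB to be normal to BS, with radius 4.2, so the center P sits 4.2 in from both sides at P = (-21.20, 47.70). That places the tangent points at K = (-25.40, 47.70) on VK and B = (-21.20, 51.90) on BS. Then |QB| = |B − Q| = 56.06.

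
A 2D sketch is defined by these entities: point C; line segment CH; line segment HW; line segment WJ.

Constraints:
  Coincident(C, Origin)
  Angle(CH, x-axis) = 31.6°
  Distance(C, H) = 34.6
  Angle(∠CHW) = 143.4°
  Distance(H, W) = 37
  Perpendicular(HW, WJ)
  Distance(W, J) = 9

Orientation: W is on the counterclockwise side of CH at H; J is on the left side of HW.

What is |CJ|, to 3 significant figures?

65.8

C is at the origin; CH runs at 31.6° with length 34.6, so H = 34.6·(cos 31.6°, sin 31.6°) = (29.5, 18.1). ∠CHW = 143.4°, so HW runs at 31.6° + (180° − 143.4°) = 68.2° from the x-axis; with |HW| = 37.0, W = H + 37.0·(cos 68.2°, sin 68.2°) = (43.2, 52.5). The perpendicularity gives WJ at right angles to HW; with |WJ| = 9.0 on the left of HW, J = W + 9.0·(-0.928, 0.371) = (34.9, 55.8). Then |CJ| = |J − C| = 65.8.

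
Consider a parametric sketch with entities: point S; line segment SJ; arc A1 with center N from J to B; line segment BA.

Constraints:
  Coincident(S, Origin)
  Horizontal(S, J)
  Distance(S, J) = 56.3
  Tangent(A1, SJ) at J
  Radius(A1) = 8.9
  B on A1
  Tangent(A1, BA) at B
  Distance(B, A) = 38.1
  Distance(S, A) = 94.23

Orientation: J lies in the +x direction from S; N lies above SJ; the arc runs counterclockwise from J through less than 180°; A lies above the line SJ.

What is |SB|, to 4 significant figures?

62.69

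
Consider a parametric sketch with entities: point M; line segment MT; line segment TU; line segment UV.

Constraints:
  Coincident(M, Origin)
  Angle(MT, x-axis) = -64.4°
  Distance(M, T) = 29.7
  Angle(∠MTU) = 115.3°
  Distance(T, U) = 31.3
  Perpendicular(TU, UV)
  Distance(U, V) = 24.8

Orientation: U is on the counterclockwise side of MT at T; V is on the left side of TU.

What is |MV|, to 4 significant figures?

44.04

∠MTU = 115.3°, so TU runs at -64.4° + (180° − 115.3°) = 0.3000° from the x-axis; with |TU| = 31.3, U = T + 31.3·(cos 0.3000°, sin 0.3000°) = (44.13, -26.62). TU is perpendicular to UV; with |UV| = 24.8 on the left of TU, V = U + 24.8·(-0.005236, 1.000) = (44.00, -1.821). Then |MV| = |V − M| = 44.04.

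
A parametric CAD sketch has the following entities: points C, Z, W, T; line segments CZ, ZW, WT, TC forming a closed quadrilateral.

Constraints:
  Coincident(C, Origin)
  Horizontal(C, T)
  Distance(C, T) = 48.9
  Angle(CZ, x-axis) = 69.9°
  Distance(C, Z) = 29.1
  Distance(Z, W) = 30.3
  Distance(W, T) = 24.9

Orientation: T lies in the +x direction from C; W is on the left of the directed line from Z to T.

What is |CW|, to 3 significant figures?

46.3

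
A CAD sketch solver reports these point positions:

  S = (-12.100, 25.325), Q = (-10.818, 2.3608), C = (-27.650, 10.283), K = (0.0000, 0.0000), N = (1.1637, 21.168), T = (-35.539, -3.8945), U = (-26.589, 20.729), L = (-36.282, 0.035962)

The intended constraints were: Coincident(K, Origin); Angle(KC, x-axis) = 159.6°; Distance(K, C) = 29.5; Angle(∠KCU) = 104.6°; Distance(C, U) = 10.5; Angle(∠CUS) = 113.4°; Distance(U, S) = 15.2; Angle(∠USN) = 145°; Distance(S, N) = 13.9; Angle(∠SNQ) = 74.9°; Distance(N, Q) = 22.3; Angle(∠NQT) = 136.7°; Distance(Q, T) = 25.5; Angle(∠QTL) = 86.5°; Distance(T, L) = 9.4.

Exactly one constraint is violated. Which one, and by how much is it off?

Distance(T, L) = 9.4 — off by 5.40.

K = (0.00, 0.00) ✓; KC at 159.6° ✓; |KC| = 29.50 ✓; ∠KCU = 104.6° ✓; |CU| = 10.50 ✓; ∠CUS = 113.4° ✓; |US| = 15.20 ✓; ∠USN = 145.0° ✓; |SN| = 13.90 ✓; ∠SNQ = 74.90° ✓; |NQ| = 22.30 ✓; ∠NQT = 136.7° ✓; |QT| = 25.50 ✓; ∠QTL = 86.50° ✓; |TL| = 4.000 ✗.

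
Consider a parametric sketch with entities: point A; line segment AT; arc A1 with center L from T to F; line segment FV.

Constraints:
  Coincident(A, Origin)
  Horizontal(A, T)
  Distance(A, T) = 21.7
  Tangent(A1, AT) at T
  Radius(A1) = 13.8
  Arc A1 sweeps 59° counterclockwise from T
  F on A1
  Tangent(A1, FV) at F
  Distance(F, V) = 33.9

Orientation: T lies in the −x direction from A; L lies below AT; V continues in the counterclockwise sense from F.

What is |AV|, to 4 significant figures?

62.27

A is at the origin; AT is horizontal with |AT| = 21.7 and T on the −x side, so T = (-21.70, 0.000). Tangency of A1 to AT means the radius LT is perpendicular to AT, so L = T + (0, -13.8) = (-21.70, -13.80). On A1, T sits at bearing 90° from L; a 59° counterclockwise sweep puts F at bearing 149°, so F = L + 13.8·(cos 149°, sin 149°) = (-33.53, -6.692). The tangent condition forces LF to be normal to FV, so FV runs along (−sin 149°, cos 149°); with |FV| = 33.9, V = (-50.99, -35.75). Then |AV| = |V − A| = 62.27.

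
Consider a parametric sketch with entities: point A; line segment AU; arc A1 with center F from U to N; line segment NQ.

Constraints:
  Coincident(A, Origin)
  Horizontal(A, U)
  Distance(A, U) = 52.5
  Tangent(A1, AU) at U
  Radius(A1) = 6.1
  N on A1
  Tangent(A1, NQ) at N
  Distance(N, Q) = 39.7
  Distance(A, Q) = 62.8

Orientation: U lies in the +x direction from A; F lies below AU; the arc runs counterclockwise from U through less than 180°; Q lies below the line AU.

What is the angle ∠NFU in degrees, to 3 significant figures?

85.8°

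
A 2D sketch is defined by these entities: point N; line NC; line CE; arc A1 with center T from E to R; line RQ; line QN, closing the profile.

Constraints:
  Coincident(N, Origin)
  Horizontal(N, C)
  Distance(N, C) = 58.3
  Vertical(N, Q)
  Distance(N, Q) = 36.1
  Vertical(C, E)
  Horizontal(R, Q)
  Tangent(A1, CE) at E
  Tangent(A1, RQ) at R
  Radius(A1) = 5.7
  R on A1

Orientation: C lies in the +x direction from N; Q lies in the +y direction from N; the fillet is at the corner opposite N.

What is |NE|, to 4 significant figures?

65.75

N is at the origin; N and C share the same y with |NC| = 58.3 and C on the +x side, so C = (58.30, 0.000). NQ is vertical with |NQ| = 36.1 and Q on the +y side, so Q = (0.000, 36.10). The virtual corner opposite N is at (58.30, 36.10). Tangency of A1 to CE means the radius TE is perpendicular to CE and since A1 is tangent to RQ there, TR ⟂ RQ, with radius 5.7, so the center T sits 5.7 in from both sides at T = (52.60, 30.40). That places the tangent points at E = (58.30, 30.40) on CE and R = (52.60, 36.10) on RQ. Then |NE| = |E − N| = 65.75.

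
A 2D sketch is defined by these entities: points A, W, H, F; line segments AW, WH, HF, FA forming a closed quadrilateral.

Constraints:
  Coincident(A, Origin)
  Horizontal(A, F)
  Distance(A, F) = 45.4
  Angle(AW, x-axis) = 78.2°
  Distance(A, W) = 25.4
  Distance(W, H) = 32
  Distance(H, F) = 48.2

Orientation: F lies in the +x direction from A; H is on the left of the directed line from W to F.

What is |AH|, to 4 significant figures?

54.32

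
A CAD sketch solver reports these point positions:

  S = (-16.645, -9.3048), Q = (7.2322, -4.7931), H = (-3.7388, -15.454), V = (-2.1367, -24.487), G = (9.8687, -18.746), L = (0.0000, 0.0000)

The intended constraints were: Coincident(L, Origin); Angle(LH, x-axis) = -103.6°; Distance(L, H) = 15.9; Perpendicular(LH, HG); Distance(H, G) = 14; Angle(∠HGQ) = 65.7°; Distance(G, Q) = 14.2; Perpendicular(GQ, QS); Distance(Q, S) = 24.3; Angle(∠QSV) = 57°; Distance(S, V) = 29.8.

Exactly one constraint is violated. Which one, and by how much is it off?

Distance(S, V) = 29.8 — off by 8.80.

L = (0.00, 0.00) ✓; LH at -103.6° ✓; |LH| = 15.90 ✓; ∠(LH, HG) = 90.00° ✓; |HG| = 14.00 ✓; ∠HGQ = 65.70° ✓; |GQ| = 14.20 ✓; ∠(GQ, QS) = 90.00° ✓; |QS| = 24.30 ✓; ∠QSV = 57.00° ✓; |SV| = 21.00 ✗.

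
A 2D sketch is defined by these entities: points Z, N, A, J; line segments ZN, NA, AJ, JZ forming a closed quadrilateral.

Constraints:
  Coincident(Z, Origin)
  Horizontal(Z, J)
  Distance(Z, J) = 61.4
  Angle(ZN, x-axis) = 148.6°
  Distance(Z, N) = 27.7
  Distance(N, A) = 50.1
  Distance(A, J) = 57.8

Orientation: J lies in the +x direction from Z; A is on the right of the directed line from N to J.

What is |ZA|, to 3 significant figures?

25.4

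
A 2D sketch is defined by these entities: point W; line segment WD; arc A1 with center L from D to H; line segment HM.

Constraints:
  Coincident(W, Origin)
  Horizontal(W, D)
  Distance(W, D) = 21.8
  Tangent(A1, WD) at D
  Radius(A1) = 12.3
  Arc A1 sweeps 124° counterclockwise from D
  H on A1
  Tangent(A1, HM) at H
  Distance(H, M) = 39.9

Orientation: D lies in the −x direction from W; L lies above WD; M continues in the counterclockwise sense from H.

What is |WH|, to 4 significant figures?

22.41

The tangent condition forces LD to be normal to WD, so L = D + (0, 12.3) = (-21.80, 12.30). On A1, D sits at bearing -90° from L; a 124° counterclockwise sweep puts H at bearing 34°, so H = L + 12.3·(cos 34°, sin 34°) = (-11.60, 19.18). Then |WH| = |H − W| = 22.41.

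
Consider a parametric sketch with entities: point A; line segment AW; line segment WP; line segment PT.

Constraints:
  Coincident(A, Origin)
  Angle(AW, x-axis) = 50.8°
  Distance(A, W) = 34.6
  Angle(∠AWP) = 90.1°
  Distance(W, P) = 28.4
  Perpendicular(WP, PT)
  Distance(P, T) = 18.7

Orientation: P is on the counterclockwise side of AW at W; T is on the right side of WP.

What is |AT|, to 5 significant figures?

60.422

∠AWP = 90.1°, so WP runs at 50.8° + (180° − 90.1°) = 140.70° from the x-axis; with |WP| = 28.4, P = W + 28.4·(cos 140.70°, sin 140.70°) = (-0.10885, 44.801). WP ⟂ PT; with |PT| = 18.7 on the right of WP, T = P + 18.7·(0.63338, 0.77384) = (11.735, 59.272). Then |AT| = |T − A| = 60.422.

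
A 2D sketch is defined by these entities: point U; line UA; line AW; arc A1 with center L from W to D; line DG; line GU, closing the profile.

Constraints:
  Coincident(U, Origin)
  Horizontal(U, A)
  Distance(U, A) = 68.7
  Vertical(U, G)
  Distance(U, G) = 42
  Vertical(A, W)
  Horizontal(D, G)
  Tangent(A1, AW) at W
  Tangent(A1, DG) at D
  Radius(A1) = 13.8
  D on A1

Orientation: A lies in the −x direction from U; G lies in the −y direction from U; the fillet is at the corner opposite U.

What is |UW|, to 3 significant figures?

74.3

U is at the origin; U and A share the same y with |UA| = 68.7 and A on the −x side, so A = (-68.7, 0.00). U and G share the same x with |UG| = 42.0 and G on the −y side, so G = (0.00, -42.0). The virtual corner opposite U is at (-68.7, -42.0). A1 meets AW tangentially, so LW is at right angles to AW and A1 meets DG tangentially, so LD is at right angles to DG, with radius 13.8, so the center L sits 13.8 in from both sides at L = (-54.9, -28.2). That places the tangent points at W = (-68.7, -28.2) on AW and D = (-54.9, -42.0) on DG. Then |UW| = |W − U| = 74.3.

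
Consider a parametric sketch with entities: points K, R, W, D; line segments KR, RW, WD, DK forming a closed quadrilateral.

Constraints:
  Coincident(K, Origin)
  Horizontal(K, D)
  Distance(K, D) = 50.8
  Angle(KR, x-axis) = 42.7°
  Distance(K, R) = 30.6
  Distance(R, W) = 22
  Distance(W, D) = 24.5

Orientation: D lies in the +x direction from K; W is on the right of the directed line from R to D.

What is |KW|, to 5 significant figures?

26.333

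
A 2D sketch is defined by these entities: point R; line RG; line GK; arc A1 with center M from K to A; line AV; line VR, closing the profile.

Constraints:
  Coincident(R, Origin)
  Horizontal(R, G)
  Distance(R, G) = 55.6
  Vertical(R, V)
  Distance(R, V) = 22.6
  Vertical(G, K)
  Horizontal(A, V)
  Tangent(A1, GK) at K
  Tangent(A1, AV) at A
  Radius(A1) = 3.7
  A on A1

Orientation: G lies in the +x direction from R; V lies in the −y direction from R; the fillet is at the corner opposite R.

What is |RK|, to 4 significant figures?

58.72

R is at the origin; RG is horizontal with |RG| = 55.6 and G on the +x side, so G = (55.60, 0.000). R and V share the same x with |RV| = 22.6 and V on the −y side, so V = (0.000, -22.60). The virtual corner opposite R is at (55.60, -22.60). The tangent condition forces MK to be normal to GK and since A1 is tangent to AV there, MA ⟂ AV, with radius 3.7, so the center M sits 3.7 in from both sides at M = (51.90, -18.90). That places the tangent points at K = (55.60, -18.90) on GK and A = (51.90, -22.60) on AV. Then |RK| = |K − R| = 58.72.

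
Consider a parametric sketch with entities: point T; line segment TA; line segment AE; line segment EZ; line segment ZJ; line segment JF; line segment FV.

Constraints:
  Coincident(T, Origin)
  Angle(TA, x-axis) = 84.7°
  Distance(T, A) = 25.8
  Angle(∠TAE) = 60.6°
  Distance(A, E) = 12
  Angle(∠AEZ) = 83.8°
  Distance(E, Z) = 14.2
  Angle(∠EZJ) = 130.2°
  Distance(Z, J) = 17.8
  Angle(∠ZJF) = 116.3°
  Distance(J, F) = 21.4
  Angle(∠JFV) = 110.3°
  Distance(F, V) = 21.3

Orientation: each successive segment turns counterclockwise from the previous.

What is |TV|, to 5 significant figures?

43.927

T is at the origin; TA runs at 84.7° with length 25.8, so A = (2.3832, 25.690). ∠TAE = 60.6° gives AE at -155.90° from the x-axis; with |AE| = 12.0, E = (-8.5708, 20.790). ∠AEZ = 83.8° gives EZ at -59.700° from the x-axis; with |EZ| = 14.2, Z = (-1.4066, 8.5295). ∠EZJ = 130.2° gives ZJ at -9.9000° from the x-axis; with |ZJ| = 17.8, J = (16.128, 5.4692). ∠ZJF = 116.3° gives JF at 53.800° from the x-axis; with |JF| = 21.4, F = (28.767, 22.738). ∠JFV = 110.3° gives FV at 123.50° from the x-axis; with |FV| = 21.3, V = (17.011, 40.500). Then |TV| = |V − T| = 43.927.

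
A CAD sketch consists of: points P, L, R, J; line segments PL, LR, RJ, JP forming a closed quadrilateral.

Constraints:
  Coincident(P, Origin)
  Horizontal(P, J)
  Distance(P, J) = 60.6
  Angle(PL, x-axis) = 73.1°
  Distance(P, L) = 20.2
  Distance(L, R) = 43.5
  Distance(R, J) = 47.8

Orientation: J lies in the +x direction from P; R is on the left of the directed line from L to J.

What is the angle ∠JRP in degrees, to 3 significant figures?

66.8°

P is at the origin; PJ is horizontal with |PJ| = 60.6 and J in +x, so J = (60.6, 0). PL runs at 73.1° with |PL| = 20.2, so L = (5.87, 19.3). R is determined by |LR| = 43.5 and |RJ| = 47.8 together: it lies at the intersection of circle(L, 43.5) and circle(J, 47.8). With |LJ| = 58.0, the foot of the radical line on LJ is 25.6 from L and the perpendicular offset is √(43.5² − 25.6²) = 35.1. Taking the left-of-LJ solution: R = (41.7, 43.9).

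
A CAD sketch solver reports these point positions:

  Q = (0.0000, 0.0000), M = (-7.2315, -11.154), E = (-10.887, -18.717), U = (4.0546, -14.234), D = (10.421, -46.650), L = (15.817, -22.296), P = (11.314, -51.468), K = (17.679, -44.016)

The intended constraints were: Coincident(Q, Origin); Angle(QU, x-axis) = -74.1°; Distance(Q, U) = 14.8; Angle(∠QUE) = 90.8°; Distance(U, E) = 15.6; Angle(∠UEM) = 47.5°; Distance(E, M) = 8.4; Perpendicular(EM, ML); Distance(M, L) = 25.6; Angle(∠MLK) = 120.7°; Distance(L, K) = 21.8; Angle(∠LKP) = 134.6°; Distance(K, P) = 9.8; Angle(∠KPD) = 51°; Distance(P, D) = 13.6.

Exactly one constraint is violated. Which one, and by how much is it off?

Distance(P, D) = 13.6 — off by 8.70.

Q = (0.00, 0.00) ✓; QU at -74.10° ✓; |QU| = 14.80 ✓; ∠QUE = 90.80° ✓; |UE| = 15.60 ✓; ∠UEM = 47.50° ✓; |EM| = 8.400 ✓; ∠(EM, ML) = 90.00° ✓; |ML| = 25.60 ✓; ∠MLK = 120.7° ✓; |LK| = 21.80 ✓; ∠LKP = 134.6° ✓; |KP| = 9.800 ✓; ∠KPD = 51.00° ✓; |PD| = 4.900 ✗.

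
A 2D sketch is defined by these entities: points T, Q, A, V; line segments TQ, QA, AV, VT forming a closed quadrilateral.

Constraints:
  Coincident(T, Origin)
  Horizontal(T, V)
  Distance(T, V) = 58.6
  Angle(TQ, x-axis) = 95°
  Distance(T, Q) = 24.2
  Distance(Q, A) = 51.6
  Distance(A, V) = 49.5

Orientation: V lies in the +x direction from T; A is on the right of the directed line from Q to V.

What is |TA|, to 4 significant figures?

28.91

T is at the origin; TV is horizontal with |TV| = 58.6 and V in +x, so V = (58.6, 0). TQ runs at 95.0° with |TQ| = 24.2, so Q = (-2.109, 24.11). A is determined by |QA| = 51.6 and |AV| = 49.5 together: it lies at the intersection of circle(Q, 51.6) and circle(V, 49.5). With |QV| = 65.32, the foot of the radical line on QV is 34.29 from Q and the perpendicular offset is √(51.6² − 34.29²) = 38.56. Taking the right-of-QV solution: A = (15.52, -24.39).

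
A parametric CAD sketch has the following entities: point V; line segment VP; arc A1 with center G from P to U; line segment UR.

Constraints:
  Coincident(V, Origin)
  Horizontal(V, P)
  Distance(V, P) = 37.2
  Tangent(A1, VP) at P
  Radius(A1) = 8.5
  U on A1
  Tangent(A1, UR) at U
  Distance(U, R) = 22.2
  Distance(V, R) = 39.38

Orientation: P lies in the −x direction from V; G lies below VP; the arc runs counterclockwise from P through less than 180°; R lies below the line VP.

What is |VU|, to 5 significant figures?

45.313

Checks: |GP| = 8.500 ✓; |GU| = 8.500 ✓; ∠(GU, UR) = 90.00° ✓; |UR| = 22.20 ✓; |VR| = 39.38 ✓.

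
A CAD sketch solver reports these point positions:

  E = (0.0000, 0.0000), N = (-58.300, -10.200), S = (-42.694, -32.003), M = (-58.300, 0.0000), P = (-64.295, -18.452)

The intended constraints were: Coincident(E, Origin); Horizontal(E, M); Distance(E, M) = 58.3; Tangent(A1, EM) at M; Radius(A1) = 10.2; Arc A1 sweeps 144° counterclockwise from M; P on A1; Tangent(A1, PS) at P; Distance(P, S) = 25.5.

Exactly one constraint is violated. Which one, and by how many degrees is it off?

Tangent(A1, PS) at P — off by 3.90°.

E = (0.00, 0.00) ✓; E.y = 0.00, M.y = 0.00 ✓; |EM| = 58.30 ✓; ∠(NM, ME) = 90.00° ✓; |NM| = 10.20 ✓; bearing(N→P) − bearing(N→M) = 144.0° ✓; |NP| = 10.20 ✓; ∠(NP, PS) = 86.10° ✗; |PS| = 25.50 ✓.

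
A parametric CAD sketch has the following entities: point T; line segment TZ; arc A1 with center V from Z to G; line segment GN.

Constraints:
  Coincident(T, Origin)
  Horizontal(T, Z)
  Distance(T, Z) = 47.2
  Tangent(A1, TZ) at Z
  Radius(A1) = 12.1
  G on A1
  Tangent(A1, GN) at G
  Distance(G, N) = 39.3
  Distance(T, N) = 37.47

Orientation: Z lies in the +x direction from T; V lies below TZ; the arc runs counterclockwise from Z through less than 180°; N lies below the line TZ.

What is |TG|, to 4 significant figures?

38.05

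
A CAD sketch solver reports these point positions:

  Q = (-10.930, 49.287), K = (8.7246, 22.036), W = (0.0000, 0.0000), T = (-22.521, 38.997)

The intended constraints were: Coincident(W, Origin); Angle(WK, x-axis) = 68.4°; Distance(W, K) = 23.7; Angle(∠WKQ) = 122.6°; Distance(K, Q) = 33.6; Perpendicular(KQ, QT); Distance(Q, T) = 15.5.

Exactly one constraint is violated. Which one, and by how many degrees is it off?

Perpendicular(KQ, QT) — off by 5.80°.

W = (0.00, 0.00) ✓; WK at 68.40° ✓; |WK| = 23.70 ✓; ∠WKQ = 122.6° ✓; |KQ| = 33.60 ✓; ∠(KQ, QT) = 95.80° ✗; |QT| = 15.50 ✓.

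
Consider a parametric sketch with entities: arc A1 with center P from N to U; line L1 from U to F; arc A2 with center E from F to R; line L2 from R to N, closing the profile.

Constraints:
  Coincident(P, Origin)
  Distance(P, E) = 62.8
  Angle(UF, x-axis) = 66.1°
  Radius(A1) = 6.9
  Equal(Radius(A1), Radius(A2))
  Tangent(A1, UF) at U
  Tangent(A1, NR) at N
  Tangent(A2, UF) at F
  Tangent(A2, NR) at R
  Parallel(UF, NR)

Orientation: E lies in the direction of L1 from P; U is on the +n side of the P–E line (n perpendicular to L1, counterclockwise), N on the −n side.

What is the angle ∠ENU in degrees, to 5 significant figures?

83.730°

The slot axis is L1's direction at 66.1°, so u = (cos 66.1°, sin 66.1°) = (0.40514, 0.91425) and n = (−sin 66.1°, cos 66.1°) = (-0.91425, 0.40514). P is at the origin and E lies 62.8 along u from P, so E = 62.8·u = (25.443, 57.415). Tangency of A1 to both parallel lines with radius 6.9 puts U and N at P ± 6.9·n: U = (-6.3084, 2.7955), N = (6.3084, -2.7955). Then cos ∠ENU = NE·NU / (|NE||NU|), giving 83.730°.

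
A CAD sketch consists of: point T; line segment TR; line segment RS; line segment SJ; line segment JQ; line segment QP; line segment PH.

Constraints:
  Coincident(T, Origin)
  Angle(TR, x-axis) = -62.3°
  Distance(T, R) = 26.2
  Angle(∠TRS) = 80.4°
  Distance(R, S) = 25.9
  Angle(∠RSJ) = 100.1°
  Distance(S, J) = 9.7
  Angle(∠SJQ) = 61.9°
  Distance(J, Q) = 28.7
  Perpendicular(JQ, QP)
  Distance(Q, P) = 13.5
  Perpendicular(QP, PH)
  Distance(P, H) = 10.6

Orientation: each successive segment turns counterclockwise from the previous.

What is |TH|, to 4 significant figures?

36.18

T is at the origin; TR runs at -62.3° with length 26.2, so R = (12.18, -23.20). ∠TRS = 80.4° gives RS at 37.30° from the x-axis; with |RS| = 25.9, S = (32.78, -7.502). ∠RSJ = 100.1° gives SJ at 117.2° from the x-axis; with |SJ| = 9.7, J = (28.35, 1.125). ∠SJQ = 61.9° gives JQ at -124.7° from the x-axis; with |JQ| = 28.7, Q = (12.01, -22.47). JQ ⟂ QP, so QP runs at -34.70°; with |QP| = 13.5, P = (23.11, -30.16). QP ⟂ PH, so PH runs at 55.30°; with |PH| = 10.6, H = (29.14, -21.44). Then |TH| = |H − T| = 36.18.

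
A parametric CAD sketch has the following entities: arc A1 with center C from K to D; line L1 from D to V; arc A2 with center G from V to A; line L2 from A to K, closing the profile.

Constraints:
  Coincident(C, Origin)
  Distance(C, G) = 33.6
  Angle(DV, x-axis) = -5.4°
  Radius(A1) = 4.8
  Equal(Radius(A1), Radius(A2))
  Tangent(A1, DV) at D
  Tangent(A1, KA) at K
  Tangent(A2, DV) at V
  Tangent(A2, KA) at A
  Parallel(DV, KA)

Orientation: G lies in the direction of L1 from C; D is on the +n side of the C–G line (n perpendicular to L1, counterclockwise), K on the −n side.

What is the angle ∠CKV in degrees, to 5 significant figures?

74.055°

The slot axis is L1's direction at -5.4°, so u = (cos -5.4°, sin -5.4°) = (0.99556, -0.094108) and n = (−sin -5.4°, cos -5.4°) = (0.094108, 0.99556). C is at the origin and G lies 33.6 along u from C, so G = 33.6·u = (33.451, -3.1620). Tangency of A1 to both parallel lines with radius 4.8 puts D and K at C ± 4.8·n: D = (0.45172, 4.7787), K = (-0.45172, -4.7787). Equal radii place V and A the same way about G: V = G + 4.8·n = (33.903, 1.6167), A = G − 4.8·n = (32.999, -7.9407). Then cos ∠CKV = KC·KV / (|KC||KV|), giving 74.055°.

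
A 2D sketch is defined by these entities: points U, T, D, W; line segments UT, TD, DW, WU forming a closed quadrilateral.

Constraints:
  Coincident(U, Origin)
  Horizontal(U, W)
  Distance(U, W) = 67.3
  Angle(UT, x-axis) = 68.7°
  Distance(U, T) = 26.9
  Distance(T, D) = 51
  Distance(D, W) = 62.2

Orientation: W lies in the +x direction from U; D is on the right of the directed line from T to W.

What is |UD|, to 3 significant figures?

28.1

Checks: |UW| = 67.30 ✓; |UT| = 26.90 ✓; |TD| = 51.00 ✓; |DW| = 62.20 ✓.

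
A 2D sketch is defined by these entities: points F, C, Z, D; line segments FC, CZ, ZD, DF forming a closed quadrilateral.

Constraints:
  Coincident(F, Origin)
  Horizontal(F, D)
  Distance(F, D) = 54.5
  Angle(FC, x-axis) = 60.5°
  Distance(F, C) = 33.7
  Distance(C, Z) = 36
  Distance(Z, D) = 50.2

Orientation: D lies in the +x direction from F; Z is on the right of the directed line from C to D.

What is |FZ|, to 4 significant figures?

6.427

F is at the origin; FD is horizontal with |FD| = 54.5 and D in +x, so D = (54.5, 0). FC runs at 60.5° with |FC| = 33.7, so C = (16.59, 29.33). Z is determined by |CZ| = 36.0 and |ZD| = 50.2 together: it lies at the intersection of circle(C, 36.0) and circle(D, 50.2). With |CD| = 47.93, the foot of the radical line on CD is 11.19 from C and the perpendicular offset is √(36.0² − 11.19²) = 34.22. Taking the right-of-CD solution: Z = (4.509, -4.580).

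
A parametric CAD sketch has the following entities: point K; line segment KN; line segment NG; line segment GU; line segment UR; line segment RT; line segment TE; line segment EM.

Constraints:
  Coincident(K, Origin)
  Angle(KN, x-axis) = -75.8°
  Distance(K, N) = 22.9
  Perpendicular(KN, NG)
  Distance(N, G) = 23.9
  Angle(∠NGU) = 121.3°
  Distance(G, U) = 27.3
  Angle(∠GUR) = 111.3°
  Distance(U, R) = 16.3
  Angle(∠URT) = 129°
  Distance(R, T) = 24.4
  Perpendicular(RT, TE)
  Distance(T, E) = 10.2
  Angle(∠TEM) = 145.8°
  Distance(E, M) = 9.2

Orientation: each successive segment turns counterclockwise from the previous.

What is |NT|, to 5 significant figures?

37.151

K is at the origin; KN runs at -75.8° with length 22.9, so N = (5.6175, -22.200). The perpendicularity gives NG at right angles to KN, so NG runs at 14.200°; with |NG| = 23.9, G = (28.787, -16.337). ∠NGU = 121.3° gives GU at 72.900° from the x-axis; with |GU| = 27.3, U = (36.815, 9.7557). ∠GUR = 111.3° gives UR at 141.60° from the x-axis; with |UR| = 16.3, R = (24.040, 19.880). ∠URT = 129.0° gives RT at -167.40° from the x-axis; with |RT| = 24.4, T = (0.22801, 14.558). Then |NT| = |T − N| = 37.151.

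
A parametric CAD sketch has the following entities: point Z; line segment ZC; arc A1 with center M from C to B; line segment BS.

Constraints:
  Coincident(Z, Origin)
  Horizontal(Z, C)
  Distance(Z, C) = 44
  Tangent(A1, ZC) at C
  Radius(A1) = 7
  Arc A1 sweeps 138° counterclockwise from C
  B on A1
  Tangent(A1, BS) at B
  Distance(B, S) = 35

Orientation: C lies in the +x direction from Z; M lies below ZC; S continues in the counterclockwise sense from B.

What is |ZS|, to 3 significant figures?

74.4

Z is at the origin; ZC is horizontal with |ZC| = 44.0 and C on the +x side, so C = (44.0, 0.00). The tangent condition forces MC to be normal to ZC, so M = C + (0, -7) = (44.0, -7.00). On A1, C sits at bearing 90° from M; a 138° counterclockwise sweep puts B at bearing 228°, so B = M + 7.0·(cos 228°, sin 228°) = (39.3, -12.2). A1 meets BS tangentially, so MB is at right angles to BS, so BS runs along (−sin 228°, cos 228°); with |BS| = 35.0, S = (65.3, -35.6). Then |ZS| = |S − Z| = 74.4.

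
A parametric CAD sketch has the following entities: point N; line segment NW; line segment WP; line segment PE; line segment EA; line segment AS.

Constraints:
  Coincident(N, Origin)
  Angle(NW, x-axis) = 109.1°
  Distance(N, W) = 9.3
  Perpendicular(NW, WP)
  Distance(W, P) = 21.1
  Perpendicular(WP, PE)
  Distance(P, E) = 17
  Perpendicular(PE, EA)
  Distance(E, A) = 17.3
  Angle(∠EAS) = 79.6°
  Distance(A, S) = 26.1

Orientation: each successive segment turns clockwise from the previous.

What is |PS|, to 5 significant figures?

15.286

N is at the origin; NW runs at 109.1° with length 9.3, so W = (-3.0431, 8.7880). NW ⟂ WP, so WP runs at 19.100°; with |WP| = 21.1, P = (16.895, 15.692). WP ⟂ PE, so PE runs at -70.900°; with |PE| = 17.0, E = (22.458, -0.37181). The perpendicularity gives EA at right angles to PE, so EA runs at -160.90°; with |EA| = 17.3, A = (6.1104, -6.0327). ∠EAS = 79.6° gives AS at 98.700° from the x-axis; with |AS| = 26.1, S = (2.1625, 19.767). Then |PS| = |S − P| = 15.286.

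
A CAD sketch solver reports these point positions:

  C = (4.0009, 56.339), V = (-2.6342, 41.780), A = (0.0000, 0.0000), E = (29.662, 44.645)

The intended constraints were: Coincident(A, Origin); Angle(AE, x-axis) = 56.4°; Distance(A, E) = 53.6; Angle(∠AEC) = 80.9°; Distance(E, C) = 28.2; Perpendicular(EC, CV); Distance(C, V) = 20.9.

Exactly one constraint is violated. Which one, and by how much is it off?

Distance(C, V) = 20.9 — off by 4.90.

A = (0.00, 0.00) ✓; AE at 56.40° ✓; |AE| = 53.60 ✓; ∠AEC = 80.90° ✓; |EC| = 28.20 ✓; ∠(EC, CV) = 90.00° ✓; |CV| = 16.00 ✗.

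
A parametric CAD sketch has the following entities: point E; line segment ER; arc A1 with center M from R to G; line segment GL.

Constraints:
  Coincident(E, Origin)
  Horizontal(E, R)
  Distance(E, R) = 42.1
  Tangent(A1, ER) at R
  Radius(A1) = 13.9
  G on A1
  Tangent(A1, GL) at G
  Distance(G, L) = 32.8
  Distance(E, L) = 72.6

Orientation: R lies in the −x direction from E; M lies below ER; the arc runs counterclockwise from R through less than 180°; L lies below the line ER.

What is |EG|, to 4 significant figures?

57.76

Checks: |MG| = 13.90 ✓; ∠(MG, GL) = 90.00° ✓; |GL| = 32.80 ✓; |EL| = 72.60 ✓.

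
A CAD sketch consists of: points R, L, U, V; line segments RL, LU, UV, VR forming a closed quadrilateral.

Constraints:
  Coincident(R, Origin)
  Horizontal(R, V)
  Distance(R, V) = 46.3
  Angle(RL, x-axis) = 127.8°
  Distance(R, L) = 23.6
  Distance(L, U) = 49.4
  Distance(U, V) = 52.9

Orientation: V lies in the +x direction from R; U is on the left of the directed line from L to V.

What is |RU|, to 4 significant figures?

54.47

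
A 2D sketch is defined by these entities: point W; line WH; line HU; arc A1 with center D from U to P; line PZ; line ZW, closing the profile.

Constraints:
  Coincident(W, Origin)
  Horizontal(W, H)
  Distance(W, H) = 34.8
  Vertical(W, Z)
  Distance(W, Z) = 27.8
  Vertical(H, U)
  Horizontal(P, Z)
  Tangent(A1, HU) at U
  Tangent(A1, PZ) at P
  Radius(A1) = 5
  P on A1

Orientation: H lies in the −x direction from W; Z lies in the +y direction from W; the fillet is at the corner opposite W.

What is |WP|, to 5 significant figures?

40.754

W is at the origin; WH is horizontal with |WH| = 34.8 and H on the −x side, so H = (-34.800, 0.0000). WZ is vertical with |WZ| = 27.8 and Z on the +y side, so Z = (0.0000, 27.800). The virtual corner opposite W is at (-34.800, 27.800). Since A1 is tangent to HU there, DU ⟂ HU and tangency of A1 to PZ means the radius DP is perpendicular to PZ, with radius 5.0, so the center D sits 5.0 in from both sides at D = (-29.800, 22.800). That places the tangent points at U = (-34.800, 22.800) on HU and P = (-29.800, 27.800) on PZ. Then |WP| = |P − W| = 40.754.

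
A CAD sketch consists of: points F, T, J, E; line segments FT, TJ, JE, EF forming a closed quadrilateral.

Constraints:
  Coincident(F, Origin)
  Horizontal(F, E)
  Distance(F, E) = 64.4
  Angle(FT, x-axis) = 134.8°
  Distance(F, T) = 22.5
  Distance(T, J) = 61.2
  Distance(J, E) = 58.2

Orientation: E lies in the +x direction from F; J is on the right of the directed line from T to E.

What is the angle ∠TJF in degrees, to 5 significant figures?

6.4162°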